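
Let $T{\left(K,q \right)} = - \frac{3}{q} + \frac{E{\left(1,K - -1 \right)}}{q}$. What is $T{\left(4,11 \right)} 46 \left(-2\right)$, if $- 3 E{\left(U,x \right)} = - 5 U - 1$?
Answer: $\frac{92}{11} \approx 8.3636$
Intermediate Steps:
$E{\left(U,x \right)} = \frac{1}{3} + \frac{5 U}{3}$ ($E{\left(U,x \right)} = - \frac{- 5 U - 1}{3} = - \frac{-1 - 5 U}{3} = \frac{1}{3} + \frac{5 U}{3}$)
$T{\left(K,q \right)} = - \frac{1}{q}$ ($T{\left(K,q \right)} = - \frac{3}{q} + \frac{\frac{1}{3} + \frac{5}{3} \cdot 1}{q} = - \frac{3}{q} + \frac{\frac{1}{3} + \frac{5}{3}}{q} = - \frac{3}{q} + \frac{2}{q} = - \frac{1}{q}$)
$T{\left(4,11 \right)} 46 \left(-2\right) = - \frac{1}{11} \cdot 46 \left(-2\right) = \left(-1\right) \frac{1}{11} \cdot 46 \left(-2\right) = \left(- \frac{1}{11}\right) 46 \left(-2\right) = \left(- \frac{46}{11}\right) \left(-2\right) = \frac{92}{11}$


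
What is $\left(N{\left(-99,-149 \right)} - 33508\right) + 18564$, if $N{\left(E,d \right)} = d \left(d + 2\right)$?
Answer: $6959$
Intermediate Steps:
$N{\left(E,d \right)} = d \left(2 + d\right)$
$\left(N{\left(-99,-149 \right)} - 33508\right) + 18564 = \left(- 149 \left(2 - 149\right) - 33508\right) + 18564 = \left(\left(-149\right) \left(-147\right) - 33508\right) + 18564 = \left(21903 - 33508\right) + 18564 = -11605 + 18564 = 6959$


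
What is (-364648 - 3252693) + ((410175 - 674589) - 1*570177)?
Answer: -4451932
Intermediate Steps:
(-364648 - 3252693) + ((410175 - 674589) - 1*570177) = -3617341 + (-264414 - 570177) = -3617341 - 834591 = -4451932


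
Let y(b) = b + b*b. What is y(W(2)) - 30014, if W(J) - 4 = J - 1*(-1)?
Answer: -29958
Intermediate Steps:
W(J) = 5 + J (W(J) = 4 + (J - 1*(-1)) = 4 + (J + 1) = 4 + (1 + J) = 5 + J)
y(b) = b + b²
y(W(2)) - 30014 = (5 + 2)*(1 + (5 + 2)) - 30014 = 7*(1 + 7) - 30014 = 7*8 - 30014 = 56 - 30014 = -29958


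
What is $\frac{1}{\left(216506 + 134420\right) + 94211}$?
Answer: $\frac{1}{445137} \approx 2.2465 \cdot 10^{-6}$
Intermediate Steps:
$\frac{1}{\left(216506 + 134420\right) + 94211} = \frac{1}{350926 + 94211} = \frac{1}{445137}$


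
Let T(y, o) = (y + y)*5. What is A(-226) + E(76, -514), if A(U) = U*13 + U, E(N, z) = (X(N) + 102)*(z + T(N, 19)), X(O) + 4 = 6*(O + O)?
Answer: 245296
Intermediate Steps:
T(y, o) = 10*y (T(y, o) = (2*y)*5 = 10*y)
X(O) = -4 + 12*O (X(O) = -4 + 6*(O + O) = -4 + 6*(2*O) = -4 + 12*O)
E(N, z) = (98 + 12*N)*(z + 10*N) (E(N, z) = ((-4 + 12*N) + 102)*(z + 10*N) = (98 + 12*N)*(z + 10*N))
A(U) = 14*U (A(U) = 13*U + U = 14*U)
A(-226) + E(76, -514) = 14*(-226) + (98*(-514) + 120*76² + 980*76 + 12*76*(-514)) = -3164 + (-50372 + 120*5776 + 74480 - 468768) = -3164 + (-50372 + 693120 + 74480 - 468768) = -3164 + 248460 = 245296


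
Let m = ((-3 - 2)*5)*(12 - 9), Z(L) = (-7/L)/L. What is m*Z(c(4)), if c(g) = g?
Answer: 525/16 ≈ 32.813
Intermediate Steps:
Z(L) = -7/L²
m = -75 (m = -5*5*3 = -25*3 = -75)
m*Z(c(4)) = -(-525)/4² = -(-525)/16 = -75*(-7/16) = 525/16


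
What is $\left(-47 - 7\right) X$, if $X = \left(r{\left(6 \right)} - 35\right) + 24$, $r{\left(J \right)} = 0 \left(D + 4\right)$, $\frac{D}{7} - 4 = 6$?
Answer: $594$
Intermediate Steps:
$D = 70$ ($D = 28 + 7 \cdot 6 = 28 + 42 = 70$)
$r{\left(J \right)} = 0$ ($r{\left(J \right)} = 0 \left(70 + 4\right) = 0 \cdot 74 = 0$)
$X = -11$ ($X = \left(0 - 35\right) + 24 = -35 + 24 = -11$)
$\left(-47 - 7\right) X = \left(-47 - 7\right) \left(-11\right) = \left(-54\right) \left(-11\right) = 594$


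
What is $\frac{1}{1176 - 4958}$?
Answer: $- \frac{1}{3782} \approx -0.00026441$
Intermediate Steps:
$\frac{1}{1176 - 4958} = \frac{1}{-3782} = - \frac{1}{3782}$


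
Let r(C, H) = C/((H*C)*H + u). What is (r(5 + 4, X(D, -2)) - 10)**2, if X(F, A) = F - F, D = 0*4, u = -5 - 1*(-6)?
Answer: 1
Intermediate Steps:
u = 1 (u = -5 + 6 = 1)
D = 0
X(F, A) = 0
r(C, H) = C/(1 + C*H**2) (r(C, H) = C/((H*C)*H + 1) = C/((C*H)*H + 1) = C/(C*H**2 + 1) = C/(1 + C*H**2))
(r(5 + 4, X(D, -2)) - 10)**2 = ((5 + 4)/(1 + (5 + 4)*0**2) - 10)**2 = (9/(1 + 9*0) - 10)**2 = (9/(1 + 0) - 10)**2 = (9/1 - 10)**2 = (9*1 - 10)**2 = (9 - 10)**2 = (-1)**2 = 1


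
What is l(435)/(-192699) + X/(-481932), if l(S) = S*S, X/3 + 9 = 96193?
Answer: -41188907/26057187 ≈ -1.5807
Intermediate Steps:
X = 288552 (X = -27 + 3*96193 = -27 + 288579 = 288552)
l(S) = S**2
l(435)/(-192699) + X/(-481932) = 435**2/(-192699) + 288552/(-481932) = 189225*(-1/192699) + 288552*(-1/481932) = -21025/21411 - 2186/3651 = -41188907/26057187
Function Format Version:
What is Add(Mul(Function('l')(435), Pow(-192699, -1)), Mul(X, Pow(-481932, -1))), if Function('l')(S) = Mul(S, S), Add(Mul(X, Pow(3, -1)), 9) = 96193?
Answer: Rational(-41188907, 26057187) ≈ -1.5807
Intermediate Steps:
X = 288552 (X = Add(-27, Mul(3, 96193)) = Add(-27, 288579) = 288552)
Function('l')(S) = Pow(S, 2)
Add(Mul(Function('l')(435), Pow(-192699, -1)), Mul(X, Pow(-481932, -1))) = Add(Mul(Pow(435, 2), Pow(-192699, -1)), Mul(288552, Pow(-481932, -1))) = Add(Mul(189225, Rational(-1, 192699)), Mul(288552, Rational(-1, 481932))) = Add(Rational(-21025, 21411), Rational(-2186, 3651)) = Rational(-41188907, 26057187)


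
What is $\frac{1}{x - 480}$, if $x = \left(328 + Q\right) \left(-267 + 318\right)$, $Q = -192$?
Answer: $\frac{1}{6456} \approx 0.00015489$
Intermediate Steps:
$x = 6936$ ($x = \left(328 - 192\right) \left(-267 + 318\right) = 136 \cdot 51 = 6936$)
$\frac{1}{x - 480} = \frac{1}{6936 - 480} = \frac{1}{6456}$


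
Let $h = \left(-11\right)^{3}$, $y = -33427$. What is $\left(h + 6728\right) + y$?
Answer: $-28030$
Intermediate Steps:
$h = -1331$
$\left(h + 6728\right) + y = \left(-1331 + 6728\right) - 33427 = 5397 - 33427 = -28030$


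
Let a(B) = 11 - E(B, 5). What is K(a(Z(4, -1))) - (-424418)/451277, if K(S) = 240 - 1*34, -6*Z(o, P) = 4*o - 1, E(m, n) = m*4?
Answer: 93387480/451277 ≈ 206.94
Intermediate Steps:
E(m, n) = 4*m
Z(o, P) = 1/6 - 2*o/3 (Z(o, P) = -(4*o - 1)/6 = -(-1 + 4*o)/6 = 1/6 - 2*o/3)
a(B) = 11 - 4*B
K(S) = 206 (K(S) = 240 - 34 = 206)
K(a(Z(4, -1))) - (-424418)/451277 = 206 - (-424418)/451277 = 206 - 1*(-424418/451277) = 206 + 424418/451277 = 93387480/451277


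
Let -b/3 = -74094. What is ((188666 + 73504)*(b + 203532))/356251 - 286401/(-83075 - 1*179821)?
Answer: 9782889850106377/31218987632 ≈ 3.1336e+5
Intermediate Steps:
b = 222282 (b = -3*(-74094) = 222282)
((188666 + 73504)*(b + 203532))/356251 - 286401/(-83075 - 1*179821) = ((188666 + 73504)*(222282 + 203532))/356251 - 286401/(-83075 - 1*179821) = (262170*425814)*(1/356251) - 286401/(-83075 - 179821) = 111635656380*(1/356251) - 286401/(-262896) = 111635656380/356251 - 286401*(-1/262896) = 111635656380/356251 + 95467/87632 = 9782889850106377/31218987632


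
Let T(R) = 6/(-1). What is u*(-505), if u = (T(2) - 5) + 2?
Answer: 4545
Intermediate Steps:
T(R) = -6 (T(R) = 6*(-1) = -6)
u = -9 (u = (-6 - 5) + 2 = -11 + 2 = -9)
u*(-505) = -9*(-505) = 4545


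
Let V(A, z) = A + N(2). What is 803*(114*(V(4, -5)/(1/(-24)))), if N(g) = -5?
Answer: 2197008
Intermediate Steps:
V(A, z) = -5 + A (V(A, z) = A - 5 = -5 + A)
803*(114*(V(4, -5)/(1/(-24)))) = 803*(114*((-5 + 4)/(1/(-24)))) = 803*(114*(-1/(-1/24))) = 803*(114*(-1*(-24))) = 803*(114*24) = 803*2736 = 2197008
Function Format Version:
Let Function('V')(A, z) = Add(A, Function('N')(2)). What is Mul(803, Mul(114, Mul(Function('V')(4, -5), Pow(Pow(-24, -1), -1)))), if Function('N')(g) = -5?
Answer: 2197008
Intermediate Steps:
Function('V')(A, z) = Add(-5, A) (Function('V')(A, z) = Add(A, -5) = Add(-5, A))
Mul(803, Mul(114, Mul(Function('V')(4, -5), Pow(Pow(-24, -1), -1)))) = Mul(803, Mul(114, Mul(Add(-5, 4), Pow(Pow(-24, -1), -1)))) = Mul(803, Mul(114, Mul(-1, Pow(Rational(-1, 24), -1)))) = Mul(803, Mul(114, Mul(-1, -24))) = Mul(803, Mul(114, 24)) = Mul(803, 2736) = 2197008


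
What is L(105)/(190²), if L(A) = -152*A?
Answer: -42/95 ≈ -0.44211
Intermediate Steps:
L(105)/(190²) = (-152*105)/(190²) = -15960/36100 = -15960*1/36100 = -42/95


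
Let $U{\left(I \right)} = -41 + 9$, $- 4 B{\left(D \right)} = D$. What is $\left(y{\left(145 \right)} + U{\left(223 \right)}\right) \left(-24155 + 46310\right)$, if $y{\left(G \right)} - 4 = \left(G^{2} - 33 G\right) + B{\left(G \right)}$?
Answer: $\frac{1433494965}{4} \approx 3.5837 \cdot 10^{8}$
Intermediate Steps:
$B{\left(D \right)} = - \frac{D}{4}$
$U{\left(I \right)} = -32$
$y{\left(G \right)} = 4 + G^{2} - \frac{133 G}{4}$ ($y{\left(G \right)} = 4 - \left(- G^{2} + \frac{133 G}{4}\right) = 4 + \left(G^{2} - \frac{133 G}{4}\right) = 4 + G^{2} - \frac{133 G}{4}$)
$\left(y{\left(145 \right)} + U{\left(223 \right)}\right) \left(-24155 + 46310\right) = \left(\left(4 + 145^{2} - \frac{19285}{4}\right) - 32\right) \left(-24155 + 46310\right) = \left(\left(4 + 21025 - \frac{19285}{4}\right) - 32\right) 22155 = \left(\frac{64831}{4} - 32\right) 22155 = \frac{64703}{4} \cdot 22155 = \frac{1433494965}{4}$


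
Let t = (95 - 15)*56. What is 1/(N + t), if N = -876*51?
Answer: -1/40196 ≈ -2.4878e-5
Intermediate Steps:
t = 4480 (t = 80*56 = 4480)
N = -44676
1/(N + t) = 1/(-44676 + 4480) = 1/(-40196) = -1/40196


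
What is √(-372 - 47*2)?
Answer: I*√466 ≈ 21.587*I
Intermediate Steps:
√(-372 - 47*2) = √(-372 - 94) = √(-466) = I*√466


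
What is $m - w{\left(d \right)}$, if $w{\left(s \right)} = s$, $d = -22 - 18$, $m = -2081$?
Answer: $-2041$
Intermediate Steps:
$d = -40$
$m - w{\left(d \right)} = -2081 - -40 = -2081 + 40 = -2041$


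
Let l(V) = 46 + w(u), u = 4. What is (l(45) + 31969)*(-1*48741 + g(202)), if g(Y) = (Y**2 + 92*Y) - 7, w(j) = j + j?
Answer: 340724720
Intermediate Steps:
w(j) = 2*j
l(V) = 54 (l(V) = 46 + 2*4 = 46 + 8 = 54)
g(Y) = -7 + Y**2 + 92*Y
(l(45) + 31969)*(-1*48741 + g(202)) = (54 + 31969)*(-1*48741 + (-7 + 202**2 + 92*202)) = 32023*(-48741 + (-7 + 40804 + 18584)) = 32023*(-48741 + 59381) = 32023*10640 = 340724720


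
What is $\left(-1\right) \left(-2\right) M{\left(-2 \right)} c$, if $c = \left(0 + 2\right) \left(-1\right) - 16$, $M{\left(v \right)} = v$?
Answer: $72$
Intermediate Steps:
$c = -18$ ($c = 2 \left(-1\right) - 16 = -2 - 16 = -18$)
$\left(-1\right) \left(-2\right) M{\left(-2 \right)} c = \left(-1\right) \left(-2\right) \left(-2\right) \left(-18\right) = 2 \left(-2\right) \left(-18\right) = \left(-4\right) \left(-18\right) = 72$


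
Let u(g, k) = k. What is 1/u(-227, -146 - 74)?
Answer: -1/220 ≈ -0.0045455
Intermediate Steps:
1/u(-227, -146 - 74) = 1/(-146 - 74) = 1/(-220) = -1/220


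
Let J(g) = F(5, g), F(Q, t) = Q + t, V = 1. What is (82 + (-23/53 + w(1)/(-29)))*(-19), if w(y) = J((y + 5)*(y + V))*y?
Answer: -2364854/1537 ≈ -1538.6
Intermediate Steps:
J(g) = 5 + g
w(y) = y*(5 + (1 + y)*(5 + y)) (w(y) = (5 + (y + 5)*(y + 1))*y = (5 + (5 + y)*(1 + y))*y = (5 + (1 + y)*(5 + y))*y = y*(5 + (1 + y)*(5 + y)))
(82 + (-23/53 + w(1)/(-29)))*(-19) = (82 + (-23/53 + (1*(10 + 1² + 6*1))/(-29)))*(-19) = (82 + (-23*1/53 + (1*(10 + 1 + 6))*(-1/29)))*(-19) = (82 + (-23/53 + (1*17)*(-1/29)))*(-19) = (82 + (-23/53 + 17*(-1/29)))*(-19) = (82 + (-23/53 - 17/29))*(-19) = (82 - 1568/1537)*(-19) = (124466/1537)*(-19) = -2364854/1537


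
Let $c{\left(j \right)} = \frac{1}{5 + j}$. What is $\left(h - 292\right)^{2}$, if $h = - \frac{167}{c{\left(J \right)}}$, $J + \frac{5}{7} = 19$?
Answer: $\frac{856440225}{49} \approx 1.7478 \cdot 10^{7}$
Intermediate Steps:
$J = \frac{128}{7}$ ($J = - \frac{5}{7} + 19 = \frac{128}{7} \approx 18.286$)
$h = - \frac{27221}{7}$ ($h = - \frac{167}{\frac{1}{5 + \frac{128}{7}}} = - \frac{167}{\frac{1}{\frac{163}{7}}} = - \frac{167}{\frac{7}{163}} = \left(-167\right) \frac{163}{7} = - \frac{27221}{7} \approx -3888.7$)
$\left(h - 292\right)^{2} = \left(- \frac{27221}{7} - 292\right)^{2} = \left(- \frac{29265}{7}\right)^{2} = \frac{856440225}{49}$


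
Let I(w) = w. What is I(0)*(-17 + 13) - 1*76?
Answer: -76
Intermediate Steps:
I(0)*(-17 + 13) - 1*76 = 0*(-17 + 13) - 1*76 = 0*(-4) - 76 = 0 - 76 = -76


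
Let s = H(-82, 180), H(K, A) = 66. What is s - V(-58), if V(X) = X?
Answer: 124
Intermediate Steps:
s = 66
s - V(-58) = 66 - 1*(-58) = 66 + 58 = 124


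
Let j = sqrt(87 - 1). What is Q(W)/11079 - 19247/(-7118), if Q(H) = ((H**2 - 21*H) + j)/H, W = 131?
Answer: 214020493/78860322 + sqrt(86)/1451349 ≈ 2.7139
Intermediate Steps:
j = sqrt(86) ≈ 9.2736
Q(H) = (sqrt(86) + H**2 - 21*H)/H (Q(H) = ((H**2 - 21*H) + sqrt(86))/H = (sqrt(86) + H**2 - 21*H)/H)
Q(W)/11079 - 19247/(-7118) = (-21 + 131 + sqrt(86)/131)/11079 - 19247/(-7118) = (-21 + 131 + sqrt(86)*(1/131))*(1/11079) - 19247*(-1/7118) = (-21 + 131 + sqrt(86)/131)*(1/11079) + 19247/7118 = (110 + sqrt(86)/131)*(1/11079) + 19247/7118 = (110/11079 + sqrt(86)/1451349) + 19247/7118 = 214020493/78860322 + sqrt(86)/1451349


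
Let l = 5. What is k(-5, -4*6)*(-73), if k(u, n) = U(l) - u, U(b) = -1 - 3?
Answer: -73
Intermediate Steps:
U(b) = -4
k(u, n) = -4 - u
k(-5, -4*6)*(-73) = (-4 - 1*(-5))*(-73) = (-4 + 5)*(-73) = 1*(-73) = -73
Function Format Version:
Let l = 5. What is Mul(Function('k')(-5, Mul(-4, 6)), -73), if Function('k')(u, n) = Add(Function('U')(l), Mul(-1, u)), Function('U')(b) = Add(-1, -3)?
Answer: -73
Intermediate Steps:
Function('U')(b) = -4
Function('k')(u, n) = Add(-4, Mul(-1, u))
Mul(Function('k')(-5, Mul(-4, 6)), -73) = Mul(Add(-4, Mul(-1, -5)), -73) = Mul(Add(-4, 5), -73) = Mul(1, -73) = -73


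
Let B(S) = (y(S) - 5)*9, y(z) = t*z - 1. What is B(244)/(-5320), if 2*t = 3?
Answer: -81/133 ≈ -0.60902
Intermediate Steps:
t = 3/2 (t = (½)*3 = 3/2 ≈ 1.5000)
y(z) = -1 + 3*z/2 (y(z) = 3*z/2 - 1 = -1 + 3*z/2)
B(S) = -54 + 27*S/2 (B(S) = ((-1 + 3*S/2) - 5)*9 = (-6 + 3*S/2)*9 = -54 + 27*S/2)
B(244)/(-5320) = (-54 + (27/2)*244)/(-5320) = (-54 + 3294)*(-1/5320) = 3240*(-1/5320) = -81/133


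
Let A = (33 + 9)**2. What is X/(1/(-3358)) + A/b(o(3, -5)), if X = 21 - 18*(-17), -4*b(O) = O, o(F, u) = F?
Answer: -1100418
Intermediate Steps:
b(O) = -O/4
X = 327 (X = 21 + 306 = 327)
A = 1764 (A = 42**2 = 1764)
X/(1/(-3358)) + A/b(o(3, -5)) = 327/(1/(-3358)) + 1764/((-1/4*3)) = 327/(-1/3358) + 1764/(-3/4) = 327*(-3358) + 1764*(-4/3) = -1098066 - 2352 = -1100418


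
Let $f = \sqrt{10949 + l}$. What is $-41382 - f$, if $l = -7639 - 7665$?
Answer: $-41382 - i \sqrt{4355} \approx -41382.0 - 65.992 i$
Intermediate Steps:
$l = -15304$
$f = i \sqrt{4355}$ ($f = \sqrt{10949 - 15304} = \sqrt{-4355} = i \sqrt{4355} \approx 65.992 i$)
$-41382 - f = -41382 - i \sqrt{4355}$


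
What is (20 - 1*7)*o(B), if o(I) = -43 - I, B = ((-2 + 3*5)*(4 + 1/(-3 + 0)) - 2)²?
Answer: -249028/9 ≈ -27670.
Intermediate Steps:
B = 18769/9 (B = ((-2 + 15)*(4 + 1/(-3)) - 2)² = (13*(4 - ⅓) - 2)² = (13*(11/3) - 2)² = (143/3 - 2)² = (137/3)² = 18769/9 ≈ 2085.4)
(20 - 1*7)*o(B) = (20 - 1*7)*(-43 - 1*18769/9) = (20 - 7)*(-43 - 18769/9) = 13*(-19156/9) = -249028/9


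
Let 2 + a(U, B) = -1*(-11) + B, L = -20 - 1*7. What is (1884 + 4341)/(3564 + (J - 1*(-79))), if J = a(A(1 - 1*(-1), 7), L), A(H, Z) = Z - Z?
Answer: 249/145 ≈ 1.7172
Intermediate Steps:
A(H, Z) = 0
L = -27 (L = -20 - 7 = -27)
a(U, B) = 9 + B (a(U, B) = -2 + (-1*(-11) + B) = -2 + (11 + B) = 9 + B)
J = -18 (J = 9 - 27 = -18)
(1884 + 4341)/(3564 + (J - 1*(-79))) = (1884 + 4341)/(3564 + (-18 - 1*(-79))) = 6225/(3564 + (-18 + 79)) = 6225/(3564 + 61) = 6225/3625 = 6225*(1/3625) = 249/145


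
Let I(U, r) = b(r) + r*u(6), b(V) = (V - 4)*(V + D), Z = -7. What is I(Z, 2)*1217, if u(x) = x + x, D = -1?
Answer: 26774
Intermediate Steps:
b(V) = (-1 + V)*(-4 + V) (b(V) = (V - 4)*(V - 1) = (-4 + V)*(-1 + V) = (-1 + V)*(-4 + V))
u(x) = 2*x
I(U, r) = 4 + r² + 7*r (I(U, r) = (4 + r² - 5*r) + r*(2*6) = (4 + r² - 5*r) + r*12 = (4 + r² - 5*r) + 12*r = 4 + r² + 7*r)
I(Z, 2)*1217 = (4 + 2² + 7*2)*1217 = (4 + 4 + 14)*1217 = 22*1217 = 26774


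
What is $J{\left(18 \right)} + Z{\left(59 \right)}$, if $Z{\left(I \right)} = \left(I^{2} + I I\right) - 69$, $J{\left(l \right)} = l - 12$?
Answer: $6899$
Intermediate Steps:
$J{\left(l \right)} = -12 + l$
$Z{\left(I \right)} = -69 + 2 I^{2}$ ($Z{\left(I \right)} = \left(I^{2} + I^{2}\right) - 69 = 2 I^{2} - 69 = -69 + 2 I^{2}$)
$J{\left(18 \right)} + Z{\left(59 \right)} = \left(-12 + 18\right) - \left(69 - 2 \cdot 59^{2}\right) = 6 + \left(-69 + 2 \cdot 3481\right) = 6 + \left(-69 + 6962\right) = 6 + 6893 = 6899$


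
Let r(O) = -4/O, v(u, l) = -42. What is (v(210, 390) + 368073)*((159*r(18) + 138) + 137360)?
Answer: 50590522676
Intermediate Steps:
(v(210, 390) + 368073)*((159*r(18) + 138) + 137360) = (-42 + 368073)*((159*(-4/18) + 138) + 137360) = 368031*((159*(-4*1/18) + 138) + 137360) = 368031*((159*(-2/9) + 138) + 137360) = 368031*((-106/3 + 138) + 137360) = 368031*(308/3 + 137360) = 368031*(412388/3) = 50590522676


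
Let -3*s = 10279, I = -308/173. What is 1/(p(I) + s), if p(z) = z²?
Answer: -89787/307355599 ≈ -0.00029213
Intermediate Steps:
I = -308/173 (I = -308*1/173 = -308/173 ≈ -1.7803)
s = -10279/3 (s = -⅓*10279 = -10279/3 ≈ -3426.3)
1/(p(I) + s) = 1/((-308/173)² - 10279/3) = 1/(94864/29929 - 10279/3) = 1/(-307355599/89787) = -89787/307355599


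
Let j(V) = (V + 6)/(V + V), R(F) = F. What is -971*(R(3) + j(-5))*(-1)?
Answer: 28159/10 ≈ 2815.9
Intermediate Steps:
j(V) = (6 + V)/(2*V) (j(V) = (6 + V)/((2*V)) = (6 + V)*(1/(2*V)) = (6 + V)/(2*V))
-971*(R(3) + j(-5))*(-1) = -971*(3 + (1/2)*(6 - 5)/(-5))*(-1) = -971*(3 + (1/2)*(-1/5)*1)*(-1) = -971*(3 - 1/10)*(-1) = -28159*(-1)/10 = -971*(-29/10) = 28159/10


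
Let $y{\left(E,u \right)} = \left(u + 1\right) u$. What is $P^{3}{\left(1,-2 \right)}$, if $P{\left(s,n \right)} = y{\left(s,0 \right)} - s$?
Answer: $-1$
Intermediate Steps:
$y{\left(E,u \right)} = u \left(1 + u\right)$ ($y{\left(E,u \right)} = \left(1 + u\right) u = u \left(1 + u\right)$)
$P{\left(s,n \right)} = - s$ ($P{\left(s,n \right)} = 0 \left(1 + 0\right) - s = 0 \cdot 1 - s = 0 - s = - s$)
$P^{3}{\left(1,-2 \right)} = \left(\left(-1\right) 1\right)^{3} = \left(-1\right)^{3} = -1$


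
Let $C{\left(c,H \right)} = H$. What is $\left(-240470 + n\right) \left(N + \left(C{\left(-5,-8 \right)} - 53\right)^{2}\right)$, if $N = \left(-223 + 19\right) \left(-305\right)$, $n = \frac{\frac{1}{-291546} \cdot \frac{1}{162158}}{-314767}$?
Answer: $- \frac{235966903664270962681506179}{14881087196129556} \approx -1.5857 \cdot 10^{10}$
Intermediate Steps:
$n = \frac{1}{14881087196129556}$ ($n = \left(- \frac{1}{291546}\right) \frac{1}{162158} \left(- \frac{1}{314767}\right) = \left(- \frac{1}{47276516268}\right) \left(- \frac{1}{314767}\right) = \frac{1}{14881087196129556} \approx 6.7199 \cdot 10^{-17}$)
$N = 62220$ ($N = \left(-204\right) \left(-305\right) = 62220$)
$\left(-240470 + n\right) \left(N + \left(C{\left(-5,-8 \right)} - 53\right)^{2}\right) = \left(-240470 + \frac{1}{14881087196129556}\right) \left(62220 + \left(-8 - 53\right)^{2}\right) = - \frac{3578455038053274331319 \left(62220 + \left(-61\right)^{2}\right)}{14881087196129556} = - \frac{3578455038053274331319 \left(62220 + 3721\right)}{14881087196129556} = \left(- \frac{3578455038053274331319}{14881087196129556}\right) 65941 = - \frac{235966903664270962681506179}{14881087196129556}$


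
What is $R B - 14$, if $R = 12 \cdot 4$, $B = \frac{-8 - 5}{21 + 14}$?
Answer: $- \frac{1114}{35} \approx -31.829$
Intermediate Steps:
$B = - \frac{13}{35} \approx -0.37143$
$R = 48$
$R B - 14 = 48 \left(- \frac{13}{35}\right) - 14 = - \frac{624}{35} - 14 = - \frac{1114}{35}$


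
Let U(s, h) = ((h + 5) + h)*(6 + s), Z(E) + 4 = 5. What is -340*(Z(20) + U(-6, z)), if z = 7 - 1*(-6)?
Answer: -340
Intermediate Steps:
Z(E) = 1 (Z(E) = -4 + 5 = 1)
z = 13 (z = 7 + 6 = 13)
U(s, h) = (5 + 2*h)*(6 + s) (U(s, h) = ((5 + h) + h)*(6 + s) = (5 + 2*h)*(6 + s))
-340*(Z(20) + U(-6, z)) = -340*(1 + (30 + 5*(-6) + 12*13 + 2*13*(-6))) = -340*(1 + (30 - 30 + 156 - 156)) = -340*(1 + 0) = -340*1 = -340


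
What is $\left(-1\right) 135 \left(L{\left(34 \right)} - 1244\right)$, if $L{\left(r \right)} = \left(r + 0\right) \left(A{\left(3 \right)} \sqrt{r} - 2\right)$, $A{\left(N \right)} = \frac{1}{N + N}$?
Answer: $177120 - 765 \sqrt{34} \approx 1.7266 \cdot 10^{5}$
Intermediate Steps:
$A{\left(N \right)} = \frac{1}{2 N}$
$L{\left(r \right)} = r \left(-2 + \frac{\sqrt{r}}{6}\right)$ ($L{\left(r \right)} = \left(r + 0\right) \left(\frac{1}{2 \cdot 3} \sqrt{r} - 2\right) = r \left(\frac{1}{2} \cdot \frac{1}{3} \sqrt{r} - 2\right) = r \left(\frac{\sqrt{r}}{6} - 2\right) = r \left(-2 + \frac{\sqrt{r}}{6}\right)$)
$\left(-1\right) 135 \left(L{\left(34 \right)} - 1244\right) = \left(-1\right) 135 \left(\left(\left(-2\right) 34 + \frac{34^{\frac{3}{2}}}{6}\right) - 1244\right) = - 135 \left(\left(-68 + \frac{34 \sqrt{34}}{6}\right) - 1244\right) = - 135 \left(\left(-68 + \frac{17 \sqrt{34}}{3}\right) - 1244\right) = - 135 \left(-1312 + \frac{17 \sqrt{34}}{3}\right) = 177120 - 765 \sqrt{34}$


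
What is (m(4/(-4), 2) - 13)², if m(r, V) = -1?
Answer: 196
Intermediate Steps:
(m(4/(-4), 2) - 13)² = (-1 - 13)² = (-14)² = 196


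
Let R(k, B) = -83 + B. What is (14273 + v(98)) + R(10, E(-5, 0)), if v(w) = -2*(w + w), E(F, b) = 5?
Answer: 13803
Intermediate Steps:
v(w) = -4*w
(14273 + v(98)) + R(10, E(-5, 0)) = (14273 - 4*98) + (-83 + 5) = (14273 - 392) - 78 = 13881 - 78 = 13803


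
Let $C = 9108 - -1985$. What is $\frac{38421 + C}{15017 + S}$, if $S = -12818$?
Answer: $\frac{49514}{2199} \approx 22.517$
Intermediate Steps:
$C = 11093$ ($C = 9108 + 1985 = 11093$)
$\frac{38421 + C}{15017 + S} = \frac{38421 + 11093}{15017 - 12818} = \frac{49514}{2199}$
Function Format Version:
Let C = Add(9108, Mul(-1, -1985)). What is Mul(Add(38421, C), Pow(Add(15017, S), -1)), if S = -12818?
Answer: Rational(49514, 2199) ≈ 22.517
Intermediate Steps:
C = 11093 (C = Add(9108, 1985) = 11093)
Mul(Add(38421, C), Pow(Add(15017, S), -1)) = Mul(Add(38421, 11093), Pow(Add(15017, -12818), -1)) = Mul(49514, Pow(2199, -1)) = Mul(49514, Rational(1, 2199)) = Rational(49514, 2199)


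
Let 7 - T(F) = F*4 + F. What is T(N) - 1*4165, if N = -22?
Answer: -4048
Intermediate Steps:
T(F) = 7 - 5*F (T(F) = 7 - (F*4 + F) = 7 - (4*F + F) = 7 - 5*F)
T(N) - 1*4165 = (7 - 5*(-22)) - 1*4165 = (7 + 110) - 4165 = 117 - 4165 = -4048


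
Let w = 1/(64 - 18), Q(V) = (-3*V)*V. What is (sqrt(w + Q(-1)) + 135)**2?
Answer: (6210 + I*sqrt(6302))**2/2116 ≈ 18222.0 + 465.96*I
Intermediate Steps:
Q(V) = -3*V**2
w = 1/46 ≈ 0.021739
(sqrt(w + Q(-1)) + 135)**2 = (sqrt(1/46 - 3*(-1)**2) + 135)**2 = (sqrt(1/46 - 3*1) + 135)**2 = (sqrt(1/46 - 3) + 135)**2 = (sqrt(-137/46) + 135)**2 = (I*sqrt(6302)/46 + 135)**2 = (135 + I*sqrt(6302)/46)**2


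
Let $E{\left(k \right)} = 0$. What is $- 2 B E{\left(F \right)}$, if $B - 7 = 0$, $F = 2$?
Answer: $0$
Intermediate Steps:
$B = 7$ ($B = 7 + 0 = 7$)
$- 2 B E{\left(F \right)} = \left(-2\right) 7 \cdot 0 = \left(-14\right) 0 = 0$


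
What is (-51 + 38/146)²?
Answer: 13719616/5329 ≈ 2574.5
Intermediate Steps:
(-51 + 38/146)² = (-51 + 38*(1/146))² = (-51 + 19/73)² = (-3704/73)² = 13719616/5329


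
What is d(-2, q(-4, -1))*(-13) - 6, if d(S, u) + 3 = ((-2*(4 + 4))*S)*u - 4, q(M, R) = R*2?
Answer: 917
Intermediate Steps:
q(M, R) = 2*R
d(S, u) = -7 - 16*S*u (d(S, u) = -3 + (((-2*(4 + 4))*S)*u - 4) = -3 + (((-2*8)*S)*u - 4) = -3 + ((-16*S)*u - 4) = -3 + (-16*S*u - 4) = -3 + (-4 - 16*S*u) = -7 - 16*S*u)
d(-2, q(-4, -1))*(-13) - 6 = (-7 - 16*(-2)*2*(-1))*(-13) - 6 = (-7 - 16*(-2)*(-2))*(-13) - 6 = (-7 - 64)*(-13) - 6 = -71*(-13) - 6 = 923 - 6 = 917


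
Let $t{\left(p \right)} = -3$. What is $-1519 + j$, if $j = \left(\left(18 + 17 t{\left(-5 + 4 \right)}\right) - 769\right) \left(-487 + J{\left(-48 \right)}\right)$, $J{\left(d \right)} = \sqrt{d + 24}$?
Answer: $389055 - 1604 i \sqrt{6} \approx 3.8906 \cdot 10^{5} - 3929.0 i$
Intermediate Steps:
$J{\left(d \right)} = \sqrt{24 + d}$
$j = 390574 - 1604 i \sqrt{6}$ ($j = \left(\left(18 + 17 \left(-3\right)\right) - 769\right) \left(-487 + \sqrt{24 - 48}\right) = \left(\left(18 - 51\right) - 769\right) \left(-487 + \sqrt{-24}\right) = \left(-33 - 769\right) \left(-487 + 2 i \sqrt{6}\right) = - 802 \left(-487 + 2 i \sqrt{6}\right) = 390574 - 1604 i \sqrt{6} \approx 3.9057 \cdot 10^{5} - 3929.0 i$)
$-1519 + j = -1519 + \left(390574 - 1604 i \sqrt{6}\right) = 389055 - 1604 i \sqrt{6}$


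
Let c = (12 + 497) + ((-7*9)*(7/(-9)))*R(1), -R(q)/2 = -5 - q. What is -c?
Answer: -1097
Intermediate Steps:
R(q) = 10 + 2*q (R(q) = -2*(-5 - q) = 10 + 2*q)
c = 1097 (c = (12 + 497) + ((-7*9)*(7/(-9)))*(10 + 2*1) = 509 + (-441*(-1)/9)*(10 + 2) = 509 - 63*(-7/9)*12 = 509 + 49*12 = 509 + 588 = 1097)
-c = -1*1097 = -1097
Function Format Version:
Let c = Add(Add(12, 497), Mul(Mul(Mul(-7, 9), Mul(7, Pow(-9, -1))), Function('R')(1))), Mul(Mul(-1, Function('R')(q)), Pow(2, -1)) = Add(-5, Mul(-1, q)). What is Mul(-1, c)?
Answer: -1097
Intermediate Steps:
Function('R')(q) = Add(10, Mul(2, q)) (Function('R')(q) = Mul(-2, Add(-5, Mul(-1, q))) = Add(10, Mul(2, q)))
c = 1097 (c = Add(Add(12, 497), Mul(Mul(Mul(-7, 9), Mul(7, Pow(-9, -1))), Add(10, Mul(2, 1)))) = Add(509, Mul(Mul(-63, Mul(7, Rational(-1, 9))), Add(10, 2))) = Add(509, Mul(Mul(-63, Rational(-7, 9)), 12)) = Add(509, Mul(49, 12)) = Add(509, 588) = 1097)
Mul(-1, c) = Mul(-1, 1097) = -1097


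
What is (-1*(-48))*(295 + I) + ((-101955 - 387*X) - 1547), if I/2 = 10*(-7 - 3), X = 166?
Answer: -163184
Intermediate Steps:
I = -200 (I = 2*(10*(-7 - 3)) = 2*(10*(-10)) = 2*(-100) = -200)
(-1*(-48))*(295 + I) + ((-101955 - 387*X) - 1547) = (-1*(-48))*(295 - 200) + ((-101955 - 387*166) - 1547) = 48*95 + ((-101955 - 64242) - 1547) = 4560 + (-166197 - 1547) = 4560 - 167744 = -163184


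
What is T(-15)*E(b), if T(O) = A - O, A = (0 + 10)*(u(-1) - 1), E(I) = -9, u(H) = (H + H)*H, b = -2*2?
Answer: -225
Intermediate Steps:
b = -4
u(H) = 2*H² (u(H) = (2*H)*H = 2*H²)
A = 10 (A = (0 + 10)*(2*(-1)² - 1) = 10*(2*1 - 1) = 10*(2 - 1) = 10*1 = 10)
T(O) = 10 - O
T(-15)*E(b) = (10 - 1*(-15))*(-9) = (10 + 15)*(-9) = 25*(-9) = -225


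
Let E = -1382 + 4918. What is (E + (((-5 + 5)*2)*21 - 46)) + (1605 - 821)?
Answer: 4274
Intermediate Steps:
E = 3536
(E + (((-5 + 5)*2)*21 - 46)) + (1605 - 821) = (3536 + (((-5 + 5)*2)*21 - 46)) + (1605 - 821) = (3536 + ((0*2)*21 - 46)) + 784 = (3536 + (0*21 - 46)) + 784 = (3536 + (0 - 46)) + 784 = (3536 - 46) + 784 = 3490 + 784 = 4274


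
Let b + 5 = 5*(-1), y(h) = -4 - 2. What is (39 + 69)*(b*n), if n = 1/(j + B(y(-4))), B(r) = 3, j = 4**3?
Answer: -1080/67 ≈ -16.119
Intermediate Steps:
y(h) = -6
j = 64
b = -10 (b = -5 + 5*(-1) = -5 - 5 = -10)
n = 1/67 (n = 1/(64 + 3) = 1/67 ≈ 0.014925)
(39 + 69)*(b*n) = (39 + 69)*(-10*1/67) = 108*(-10/67) = -1080/67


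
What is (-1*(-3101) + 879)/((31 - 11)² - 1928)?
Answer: -995/382 ≈ -2.6047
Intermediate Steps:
(-1*(-3101) + 879)/((31 - 11)² - 1928) = (3101 + 879)/(20² - 1928) = 3980/(400 - 1928) = 3980/(-1528) = 3980*(-1/1528) = -995/382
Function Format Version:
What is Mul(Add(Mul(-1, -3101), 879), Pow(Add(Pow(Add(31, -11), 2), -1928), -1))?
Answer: Rational(-995, 382) ≈ -2.6047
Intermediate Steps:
Mul(Add(Mul(-1, -3101), 879), Pow(Add(Pow(Add(31, -11), 2), -1928), -1)) = Mul(Add(3101, 879), Pow(Add(Pow(20, 2), -1928), -1)) = Mul(3980, Pow(Add(400, -1928), -1)) = Mul(3980, Pow(-1528, -1)) = Mul(3980, Rational(-1, 1528)) = Rational(-995, 382)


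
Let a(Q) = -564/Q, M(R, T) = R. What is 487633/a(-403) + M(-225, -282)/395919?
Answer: 8644939697009/24810924 ≈ 3.4843e+5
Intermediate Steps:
487633/a(-403) + M(-225, -282)/395919 = 487633/((-564/(-403))) - 225/395919 = 487633/((-564*(-1/403))) - 225*1/395919 = 487633/(564/403) - 25/43991 = 487633*(403/564) - 25/43991 = 196516099/564 - 25/43991 = 8644939697009/24810924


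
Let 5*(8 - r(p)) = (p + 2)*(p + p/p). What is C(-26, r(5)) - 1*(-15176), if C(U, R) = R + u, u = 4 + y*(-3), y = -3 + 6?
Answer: 75853/5 ≈ 15171.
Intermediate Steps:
r(p) = 8 - (1 + p)*(2 + p)/5 (r(p) = 8 - (p + 2)*(p + p/p)/5 = 8 - (2 + p)*(p + 1)/5 = 8 - (2 + p)*(1 + p)/5 = 8 - (1 + p)*(2 + p)/5)
y = 3
u = -5 (u = 4 + 3*(-3) = 4 - 9 = -5)
C(U, R) = -5 + R (C(U, R) = R - 5 = -5 + R)
C(-26, r(5)) - 1*(-15176) = (-5 + (38/5 - ⅗*5 - ⅕*5²)) - 1*(-15176) = (-5 + (38/5 - 3 - ⅕*25)) + 15176 = (-5 + (38/5 - 3 - 5)) + 15176 = (-5 - ⅖) + 15176 = -27/5 + 15176 = 75853/5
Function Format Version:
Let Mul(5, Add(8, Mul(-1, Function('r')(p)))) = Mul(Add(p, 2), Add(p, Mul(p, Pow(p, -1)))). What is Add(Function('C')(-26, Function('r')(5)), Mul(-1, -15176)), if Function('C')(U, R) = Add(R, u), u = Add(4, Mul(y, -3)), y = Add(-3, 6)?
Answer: Rational(75853, 5) ≈ 15171.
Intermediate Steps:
Function('r')(p) = Add(8, Mul(Rational(-1, 5), Add(1, p), Add(2, p))) (Function('r')(p) = Add(8, Mul(Rational(-1, 5), Mul(Add(p, 2), Add(p, Mul(p, Pow(p, -1)))))) = Add(8, Mul(Rational(-1, 5), Mul(Add(2, p), Add(p, 1)))) = Add(8, Mul(Rational(-1, 5), Mul(Add(2, p), Add(1, p)))) = Add(8, Mul(Rational(-1, 5), Mul(Add(1, p), Add(2, p)))) = Add(8, Mul(Rational(-1, 5), Add(1, p), Add(2, p))))
y = 3
u = -5 (u = Add(4, Mul(3, -3)) = Add(4, -9) = -5)
Function('C')(U, R) = Add(-5, R) (Function('C')(U, R) = Add(R, -5) = Add(-5, R))
Add(Function('C')(-26, Function('r')(5)), Mul(-1, -15176)) = Add(Add(-5, Add(Rational(38, 5), Mul(Rational(-3, 5), 5), Mul(Rational(-1, 5), Pow(5, 2)))), Mul(-1, -15176)) = Add(Add(-5, Add(Rational(38, 5), -3, Mul(Rational(-1, 5), 25))), 15176) = Add(Add(-5, Add(Rational(38, 5), -3, -5)), 15176) = Add(Add(-5, Rational(-2, 5)), 15176) = Add(Rational(-27, 5), 15176) = Rational(75853, 5)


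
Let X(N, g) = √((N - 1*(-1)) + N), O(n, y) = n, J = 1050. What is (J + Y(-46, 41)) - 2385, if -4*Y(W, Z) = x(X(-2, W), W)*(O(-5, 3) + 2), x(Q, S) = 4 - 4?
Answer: -1335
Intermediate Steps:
X(N, g) = √(1 + 2*N) (X(N, g) = √((N + 1) + N) = √((1 + N) + N) = √(1 + 2*N))
x(Q, S) = 0
Y(W, Z) = 0 (Y(W, Z) = -0*(-5 + 2) = -0*(-3) = -¼*0 = 0)
(J + Y(-46, 41)) - 2385 = (1050 + 0) - 2385 = 1050 - 2385 = -1335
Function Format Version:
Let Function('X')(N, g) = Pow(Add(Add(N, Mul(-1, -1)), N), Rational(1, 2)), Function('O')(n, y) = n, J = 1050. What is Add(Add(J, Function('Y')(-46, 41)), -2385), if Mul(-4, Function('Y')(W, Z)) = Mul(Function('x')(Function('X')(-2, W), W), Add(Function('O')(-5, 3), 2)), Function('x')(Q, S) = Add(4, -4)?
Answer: -1335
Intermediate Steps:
Function('X')(N, g) = Pow(Add(1, Mul(2, N)), Rational(1, 2)) (Function('X')(N, g) = Pow(Add(Add(N, 1), N), Rational(1, 2)) = Pow(Add(Add(1, N), N), Rational(1, 2)) = Pow(Add(1, Mul(2, N)), Rational(1, 2)))
Function('x')(Q, S) = 0
Function('Y')(W, Z) = 0 (Function('Y')(W, Z) = Mul(Rational(-1, 4), Mul(0, Add(-5, 2))) = Mul(Rational(-1, 4), Mul(0, -3)) = Mul(Rational(-1, 4), 0) = 0)
Add(Add(J, Function('Y')(-46, 41)), -2385) = Add(Add(1050, 0), -2385) = Add(1050, -2385) = -1335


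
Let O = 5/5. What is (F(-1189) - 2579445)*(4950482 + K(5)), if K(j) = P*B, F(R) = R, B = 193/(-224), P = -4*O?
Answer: -51101564238235/4 ≈ -1.2775e+13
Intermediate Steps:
O = 1 (O = 5*(⅕) = 1)
P = -4 (P = -4*1 = -4)
B = -193/224 (B = 193*(-1/224) = -193/224 ≈ -0.86161)
K(j) = 193/56 (K(j) = -4*(-193/224) = 193/56)
(F(-1189) - 2579445)*(4950482 + K(5)) = (-1189 - 2579445)*(4950482 + 193/56) = -2580634*277227185/56 = -51101564238235/4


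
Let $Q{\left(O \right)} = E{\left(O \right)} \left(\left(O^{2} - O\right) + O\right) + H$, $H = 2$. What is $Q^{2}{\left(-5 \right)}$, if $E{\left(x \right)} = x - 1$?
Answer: $21904$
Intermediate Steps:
$E{\left(x \right)} = -1 + x$ ($E{\left(x \right)} = x - 1 = -1 + x$)
$Q{\left(O \right)} = 2 + O^{2} \left(-1 + O\right)$ ($Q{\left(O \right)} = \left(-1 + O\right) \left(\left(O^{2} - O\right) + O\right) + 2 = \left(-1 + O\right) O^{2} + 2 = O^{2} \left(-1 + O\right) + 2 = 2 + O^{2} \left(-1 + O\right)$)
$Q^{2}{\left(-5 \right)} = \left(2 + \left(-5\right)^{2} \left(-1 - 5\right)\right)^{2} = \left(2 + 25 \left(-6\right)\right)^{2} = \left(2 - 150\right)^{2} = \left(-148\right)^{2} = 21904$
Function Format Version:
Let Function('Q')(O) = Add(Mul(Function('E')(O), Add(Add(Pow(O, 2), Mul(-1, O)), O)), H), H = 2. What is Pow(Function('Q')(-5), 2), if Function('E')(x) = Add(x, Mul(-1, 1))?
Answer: 21904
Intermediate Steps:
Function('E')(x) = Add(-1, x) (Function('E')(x) = Add(x, -1) = Add(-1, x))
Function('Q')(O) = Add(2, Mul(Pow(O, 2), Add(-1, O))) (Function('Q')(O) = Add(Mul(Add(-1, O), Add(Add(Pow(O, 2), Mul(-1, O)), O)), 2) = Add(Mul(Add(-1, O), Pow(O, 2)), 2) = Add(Mul(Pow(O, 2), Add(-1, O)), 2) = Add(2, Mul(Pow(O, 2), Add(-1, O))))
Pow(Function('Q')(-5), 2) = Pow(Add(2, Mul(Pow(-5, 2), Add(-1, -5))), 2) = Pow(Add(2, Mul(25, -6)), 2) = Pow(Add(2, -150), 2) = Pow(-148, 2) = 21904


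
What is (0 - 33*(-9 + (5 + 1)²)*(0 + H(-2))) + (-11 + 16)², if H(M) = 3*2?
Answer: -5321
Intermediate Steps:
H(M) = 6
(0 - 33*(-9 + (5 + 1)²)*(0 + H(-2))) + (-11 + 16)² = (0 - 33*(-9 + (5 + 1)²)*(0 + 6)) + (-11 + 16)² = (0 - 33*(-9 + 6²)*6) + 5² = (0 - 33*(-9 + 36)*6) + 25 = (0 - 891*6) + 25 = (0 - 33*162) + 25 = (0 - 5346) + 25 = -5346 + 25 = -5321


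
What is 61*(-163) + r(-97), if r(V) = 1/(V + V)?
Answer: -1928943/194 ≈ -9943.0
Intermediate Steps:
r(V) = 1/(2*V)
61*(-163) + r(-97) = 61*(-163) + (1/2)/(-97) = -9943 + (1/2)*(-1/97) = -9943 - 1/194 = -1928943/194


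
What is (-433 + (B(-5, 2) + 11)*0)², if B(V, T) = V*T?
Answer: 187489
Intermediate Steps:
B(V, T) = T*V
(-433 + (B(-5, 2) + 11)*0)² = (-433 + (2*(-5) + 11)*0)² = (-433 + (-10 + 11)*0)² = (-433 + 1*0)² = (-433 + 0)² = (-433)² = 187489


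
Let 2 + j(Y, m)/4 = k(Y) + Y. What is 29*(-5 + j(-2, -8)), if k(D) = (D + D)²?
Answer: 1247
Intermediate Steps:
k(D) = 4*D² (k(D) = (2*D)² = 4*D²)
j(Y, m) = -8 + 4*Y + 16*Y² (j(Y, m) = -8 + 4*(4*Y² + Y) = -8 + 4*(Y + 4*Y²) = -8 + (4*Y + 16*Y²) = -8 + 4*Y + 16*Y²)
29*(-5 + j(-2, -8)) = 29*(-5 + (-8 + 4*(-2) + 16*(-2)²)) = 29*(-5 + (-8 - 8 + 16*4)) = 29*(-5 + (-8 - 8 + 64)) = 29*(-5 + 48) = 29*43 = 1247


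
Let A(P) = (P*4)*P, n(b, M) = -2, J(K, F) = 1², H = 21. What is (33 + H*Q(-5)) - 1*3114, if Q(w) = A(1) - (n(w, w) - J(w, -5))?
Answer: -2934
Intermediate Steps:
J(K, F) = 1
A(P) = 4*P² (A(P) = (4*P)*P = 4*P²)
Q(w) = 7 (Q(w) = 4*1² - (-2 - 1*1) = 4*1 - (-2 - 1) = 4 - 1*(-3) = 4 + 3 = 7)
(33 + H*Q(-5)) - 1*3114 = (33 + 21*7) - 1*3114 = (33 + 147) - 3114 = 180 - 3114 = -2934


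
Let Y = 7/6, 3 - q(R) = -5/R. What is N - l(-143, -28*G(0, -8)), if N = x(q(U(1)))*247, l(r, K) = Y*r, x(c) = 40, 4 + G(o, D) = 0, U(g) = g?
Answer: 60281/6 ≈ 10047.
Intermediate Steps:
G(o, D) = -4 (G(o, D) = -4 + 0 = -4)
q(R) = 3 + 5/R (q(R) = 3 - (-5)/R = 3 + 5/R)
Y = 7/6 (Y = 7*(⅙) = 7/6 ≈ 1.1667)
l(r, K) = 7*r/6
N = 9880 (N = 40*247 = 9880)
N - l(-143, -28*G(0, -8)) = 9880 - 7*(-143)/6 = 9880 - 1*(-1001/6) = 9880 + 1001/6 = 60281/6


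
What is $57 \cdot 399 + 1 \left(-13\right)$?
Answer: $22730$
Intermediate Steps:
$57 \cdot 399 + 1 \left(-13\right) = 22743 - 13 = 22730$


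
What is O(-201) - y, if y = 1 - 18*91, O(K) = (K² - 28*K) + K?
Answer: 47465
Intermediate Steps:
O(K) = K² - 27*K
y = -1637 (y = 1 - 1638 = -1637)
O(-201) - y = -201*(-27 - 201) - 1*(-1637) = -201*(-228) + 1637 = 45828 + 1637 = 47465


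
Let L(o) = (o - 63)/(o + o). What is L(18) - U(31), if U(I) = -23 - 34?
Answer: 223/4 ≈ 55.750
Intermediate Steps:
U(I) = -57
L(o) = (-63 + o)/(2*o) (L(o) = (-63 + o)/((2*o)) = (-63 + o)*(1/(2*o)) = (-63 + o)/(2*o))
L(18) - U(31) = (½)*(-63 + 18)/18 - 1*(-57) = (½)*(1/18)*(-45) + 57 = -5/4 + 57 = 223/4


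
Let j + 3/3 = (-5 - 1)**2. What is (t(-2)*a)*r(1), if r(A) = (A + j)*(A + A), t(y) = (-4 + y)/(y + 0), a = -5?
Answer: -1080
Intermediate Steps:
j = 35 (j = -1 + (-5 - 1)**2 = -1 + (-6)**2 = -1 + 36 = 35)
t(y) = (-4 + y)/y
r(A) = 2*A*(35 + A) (r(A) = (A + 35)*(A + A) = (35 + A)*(2*A) = 2*A*(35 + A))
(t(-2)*a)*r(1) = (((-4 - 2)/(-2))*(-5))*(2*1*(35 + 1)) = (-1/2*(-6)*(-5))*(2*1*36) = (3*(-5))*72 = -15*72 = -1080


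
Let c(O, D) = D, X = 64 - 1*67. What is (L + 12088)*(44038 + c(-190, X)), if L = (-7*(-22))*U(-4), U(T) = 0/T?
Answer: 532295080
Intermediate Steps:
U(T) = 0
X = -3 (X = 64 - 67 = -3)
L = 0 (L = -7*(-22)*0 = 154*0 = 0)
(L + 12088)*(44038 + c(-190, X)) = (0 + 12088)*(44038 - 3) = 12088*44035 = 532295080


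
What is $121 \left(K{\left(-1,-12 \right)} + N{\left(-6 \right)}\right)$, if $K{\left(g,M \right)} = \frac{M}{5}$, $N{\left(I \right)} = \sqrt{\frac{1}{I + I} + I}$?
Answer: $- \frac{1452}{5} + \frac{121 i \sqrt{219}}{6} \approx -290.4 + 298.44 i$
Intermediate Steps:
$N{\left(I \right)} = \sqrt{I + \frac{1}{2 I}}$ ($N{\left(I \right)} = \sqrt{\frac{1}{2 I} + I} = \sqrt{I + \frac{1}{2 I}}$)
$K{\left(g,M \right)} = \frac{M}{5}$ ($K{\left(g,M \right)} = M \frac{1}{5} = \frac{M}{5}$)
$121 \left(K{\left(-1,-12 \right)} + N{\left(-6 \right)}\right) = 121 \left(\frac{1}{5} \left(-12\right) + \frac{\sqrt{\frac{2}{-6} + 4 \left(-6\right)}}{2}\right) = 121 \left(- \frac{12}{5} + \frac{\sqrt{2 \left(- \frac{1}{6}\right) - 24}}{2}\right) = 121 \left(- \frac{12}{5} + \frac{\sqrt{- \frac{1}{3} - 24}}{2}\right) = 121 \left(- \frac{12}{5} + \frac{\sqrt{- \frac{73}{3}}}{2}\right) = 121 \left(- \frac{12}{5} + \frac{\frac{1}{3} i \sqrt{219}}{2}\right) = 121 \left(- \frac{12}{5} + \frac{i \sqrt{219}}{6}\right) = - \frac{1452}{5} + \frac{121 i \sqrt{219}}{6}$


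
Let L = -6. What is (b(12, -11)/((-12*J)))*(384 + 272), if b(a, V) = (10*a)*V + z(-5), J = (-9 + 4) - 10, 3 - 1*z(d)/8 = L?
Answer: -68224/15 ≈ -4548.3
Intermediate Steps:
z(d) = 72 (z(d) = 24 - 8*(-6) = 24 + 48 = 72)
J = -15 (J = -5 - 10 = -15)
b(a, V) = 72 + 10*V*a (b(a, V) = (10*a)*V + 72 = 10*V*a + 72 = 72 + 10*V*a)
(b(12, -11)/((-12*J)))*(384 + 272) = ((72 + 10*(-11)*12)/((-12*(-15))))*(384 + 272) = ((72 - 1320)/180)*656 = -1248*1/180*656 = -104/15*656 = -68224/15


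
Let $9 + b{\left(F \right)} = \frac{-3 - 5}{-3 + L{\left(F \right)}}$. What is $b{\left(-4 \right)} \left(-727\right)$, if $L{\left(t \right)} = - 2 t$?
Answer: $\frac{38531}{5} \approx 7706.2$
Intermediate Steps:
$b{\left(F \right)} = -9 - \frac{8}{-3 - 2 F}$ ($b{\left(F \right)} = -9 + \frac{-3 - 5}{-3 - 2 F} = -9 - \frac{8}{-3 - 2 F}$)
$b{\left(-4 \right)} \left(-727\right) = \frac{-19 - -72}{3 + 2 \left(-4\right)} \left(-727\right) = \frac{-19 + 72}{3 - 8} \left(-727\right) = \frac{1}{-5} \cdot 53 \left(-727\right) = \left(- \frac{1}{5}\right) 53 \left(-727\right) = \left(- \frac{53}{5}\right) \left(-727\right) = \frac{38531}{5}$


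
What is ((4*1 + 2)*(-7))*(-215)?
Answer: 9030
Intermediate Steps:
((4*1 + 2)*(-7))*(-215) = ((4 + 2)*(-7))*(-215) = (6*(-7))*(-215) = -42*(-215) = 9030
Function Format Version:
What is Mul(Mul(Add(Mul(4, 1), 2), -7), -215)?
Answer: 9030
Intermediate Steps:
Mul(Mul(Add(Mul(4, 1), 2), -7), -215) = Mul(Mul(Add(4, 2), -7), -215) = Mul(Mul(6, -7), -215) = Mul(-42, -215) = 9030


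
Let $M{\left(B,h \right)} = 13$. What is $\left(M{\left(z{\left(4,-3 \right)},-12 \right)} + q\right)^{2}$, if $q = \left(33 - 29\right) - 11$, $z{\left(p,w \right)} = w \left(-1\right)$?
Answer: $36$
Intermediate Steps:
$z{\left(p,w \right)} = - w$
$q = -7$ ($q = 4 - 11 = -7$)
$\left(M{\left(z{\left(4,-3 \right)},-12 \right)} + q\right)^{2} = \left(13 - 7\right)^{2} = 6^{2} = 36$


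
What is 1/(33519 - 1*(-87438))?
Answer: 1/120957 ≈ 8.2674e-6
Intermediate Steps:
1/(33519 - 1*(-87438)) = 1/(33519 + 87438) = 1/120957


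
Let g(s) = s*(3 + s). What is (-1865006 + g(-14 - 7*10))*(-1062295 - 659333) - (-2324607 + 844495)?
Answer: 3199134072968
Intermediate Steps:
(-1865006 + g(-14 - 7*10))*(-1062295 - 659333) - (-2324607 + 844495) = (-1865006 + (-14 - 7*10)*(3 + (-14 - 7*10)))*(-1062295 - 659333) - (-2324607 + 844495) = (-1865006 + (-14 - 70)*(3 + (-14 - 70)))*(-1721628) - 1*(-1480112) = (-1865006 - 84*(3 - 84))*(-1721628) + 1480112 = (-1865006 - 84*(-81))*(-1721628) + 1480112 = (-1865006 + 6804)*(-1721628) + 1480112 = -1858202*(-1721628) + 1480112 = 3199132592856 + 1480112 = 3199134072968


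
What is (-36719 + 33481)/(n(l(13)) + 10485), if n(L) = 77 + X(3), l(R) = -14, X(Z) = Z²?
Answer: -3238/10571 ≈ -0.30631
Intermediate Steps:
n(L) = 86 (n(L) = 77 + 3² = 77 + 9 = 86)
(-36719 + 33481)/(n(l(13)) + 10485) = (-36719 + 33481)/(86 + 10485) = -3238/10571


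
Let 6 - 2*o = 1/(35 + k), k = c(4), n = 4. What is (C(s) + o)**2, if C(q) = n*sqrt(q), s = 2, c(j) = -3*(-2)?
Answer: 275193/6724 + 980*sqrt(2)/41 ≈ 74.730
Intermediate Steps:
c(j) = 6
k = 6
o = 245/82 (o = 3 - 1/(2*(35 + 6)) = 3 - 1/2/41 = 3 - 1/2*1/41 = 3 - 1/82 = 245/82 ≈ 2.9878)
C(q) = 4*sqrt(q)
(C(s) + o)**2 = (4*sqrt(2) + 245/82)**2 = (245/82 + 4*sqrt(2))**2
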